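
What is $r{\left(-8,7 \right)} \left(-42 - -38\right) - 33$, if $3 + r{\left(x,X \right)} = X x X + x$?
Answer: $1579$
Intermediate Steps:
$r{\left(x,X \right)} = -3 + x + x X^{2}$ ($r{\left(x,X \right)} = -3 + \left(X x X + x\right) = -3 + \left(x X^{2} + x\right) = -3 + \left(x + x X^{2}\right) = -3 + x + x X^{2}$)
$r{\left(-8,7 \right)} \left(-42 - -38\right) - 33 = \left(-3 - 8 - 8 \cdot 7^{2}\right) \left(-42 - -38\right) - 33 = \left(-3 - 8 - 392\right) \left(-42 + 38\right) - 33 = \left(-3 - 8 - 392\right) \left(-4\right) - 33 = \left(-403\right) \left(-4\right) - 33 = 1612 - 33 = 1579$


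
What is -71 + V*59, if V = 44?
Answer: 2525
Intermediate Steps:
-71 + V*59 = -71 + 44*59 = -71 + 2596 = 2525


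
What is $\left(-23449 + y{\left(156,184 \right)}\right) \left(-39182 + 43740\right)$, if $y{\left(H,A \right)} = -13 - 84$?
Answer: $-107322668$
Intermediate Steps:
$y{\left(H,A \right)} = -97$ ($y{\left(H,A \right)} = -13 - 84 = -97$)
$\left(-23449 + y{\left(156,184 \right)}\right) \left(-39182 + 43740\right) = \left(-23449 - 97\right) \left(-39182 + 43740\right) = \left(-23546\right) 4558 = -107322668$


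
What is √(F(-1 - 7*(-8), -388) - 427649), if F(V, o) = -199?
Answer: 2*I*√106962 ≈ 654.1*I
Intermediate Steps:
√(F(-1 - 7*(-8), -388) - 427649) = √(-199 - 427649) = √(-427848) = 2*I*√106962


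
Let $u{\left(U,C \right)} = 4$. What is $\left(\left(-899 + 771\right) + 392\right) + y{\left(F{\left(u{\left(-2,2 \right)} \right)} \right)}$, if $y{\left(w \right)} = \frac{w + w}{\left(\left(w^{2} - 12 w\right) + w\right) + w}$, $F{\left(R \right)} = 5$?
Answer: $\frac{1318}{5} \approx 263.6$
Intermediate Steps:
$y{\left(w \right)} = \frac{2 w}{w^{2} - 10 w}$ ($y{\left(w \right)} = \frac{2 w}{\left(w^{2} - 11 w\right) + w} = \frac{2 w}{w^{2} - 10 w}$)
$\left(\left(-899 + 771\right) + 392\right) + y{\left(F{\left(u{\left(-2,2 \right)} \right)} \right)} = \left(\left(-899 + 771\right) + 392\right) + \frac{2}{-10 + 5} = \left(-128 + 392\right) + \frac{2}{-5} = 264 + 2 \left(- \frac{1}{5}\right) = 264 - \frac{2}{5} = \frac{1318}{5}$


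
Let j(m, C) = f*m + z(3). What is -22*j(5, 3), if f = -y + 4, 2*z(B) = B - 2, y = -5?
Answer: -1001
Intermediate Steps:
z(B) = -1 + B/2 (z(B) = (B - 2)/2 = (-2 + B)/2 = -1 + B/2)
f = 9 (f = -1*(-5) + 4 = 5 + 4 = 9)
j(m, C) = 1/2 + 9*m (j(m, C) = 9*m + (-1 + (1/2)*3) = 9*m + (-1 + 3/2) = 9*m + 1/2 = 1/2 + 9*m)
-22*j(5, 3) = -22*(1/2 + 9*5) = -22*(1/2 + 45) = -22*91/2 = -1001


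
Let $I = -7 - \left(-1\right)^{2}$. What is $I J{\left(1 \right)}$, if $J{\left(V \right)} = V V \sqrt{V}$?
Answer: $-8$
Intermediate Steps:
$J{\left(V \right)} = V^{\frac{5}{2}}$ ($J{\left(V \right)} = V^{2} \sqrt{V} = V^{\frac{5}{2}}$)
$I = -8$ ($I = -7 - 1 = -8$)
$I J{\left(1 \right)} = - 8 \cdot 1^{\frac{5}{2}} = \left(-8\right) 1 = -8$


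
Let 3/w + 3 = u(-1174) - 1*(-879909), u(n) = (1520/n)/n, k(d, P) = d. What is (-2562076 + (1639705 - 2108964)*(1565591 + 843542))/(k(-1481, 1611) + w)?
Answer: 20162200647733157131386/26413053942371 ≈ 7.6334e+8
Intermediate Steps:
u(n) = 1520/n²
w = 1033707/303188330894 (w = 3/(-3 + (1520/(-1174)² - 1*(-879909))) = 3/(-3 + (1520*(1/1378276) + 879909)) = 3/(-3 + (380/344569 + 879909)) = 3/(-3 + 303189364601/344569) = 3/(303188330894/344569) = 3*(344569/303188330894) = 1033707/303188330894 ≈ 3.4095e-6)
(-2562076 + (1639705 - 2108964)*(1565591 + 843542))/(k(-1481, 1611) + w) = (-2562076 + (1639705 - 2108964)*(1565591 + 843542))/(-1481 + 1033707/303188330894) = (-2562076 - 469259*2409133)/(-449021917020307/303188330894) = (-2562076 - 1130507342447)*(-303188330894/449021917020307) = -1130509904523*(-303188330894/449021917020307) = 20162200647733157131386/26413053942371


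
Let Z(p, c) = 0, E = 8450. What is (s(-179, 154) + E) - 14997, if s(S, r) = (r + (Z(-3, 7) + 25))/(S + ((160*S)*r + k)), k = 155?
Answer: -28876093627/4410584 ≈ -6547.0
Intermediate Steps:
s(S, r) = (25 + r)/(155 + S + 160*S*r) (s(S, r) = (r + (0 + 25))/(S + ((160*S)*r + 155)) = (r + 25)/(S + (160*S*r + 155)) = (25 + r)/(S + (155 + 160*S*r)) = (25 + r)/(155 + S + 160*S*r))
(s(-179, 154) + E) - 14997 = ((25 + 154)/(155 - 179 + 160*(-179)*154) + 8450) - 14997 = (179/(155 - 179 - 4410560) + 8450) - 14997 = (179/(-4410584) + 8450) - 14997 = (-1/4410584*179 + 8450) - 14997 = (-179/4410584 + 8450) - 14997 = 37269434621/4410584 - 14997 = -28876093627/4410584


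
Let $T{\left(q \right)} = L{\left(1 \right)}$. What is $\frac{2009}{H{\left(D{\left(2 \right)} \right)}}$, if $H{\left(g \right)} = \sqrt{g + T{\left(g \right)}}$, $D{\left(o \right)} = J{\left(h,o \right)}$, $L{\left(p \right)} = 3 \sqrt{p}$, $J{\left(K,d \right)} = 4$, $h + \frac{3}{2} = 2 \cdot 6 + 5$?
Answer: $287 \sqrt{7} \approx 759.33$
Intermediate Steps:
$h = \frac{31}{2}$ ($h = - \frac{3}{2} + \left(2 \cdot 6 + 5\right) = - \frac{3}{2} + \left(12 + 5\right) = - \frac{3}{2} + 17 = \frac{31}{2} \approx 15.5$)
$D{\left(o \right)} = 4$
$T{\left(q \right)} = 3$ ($T{\left(q \right)} = 3 \sqrt{1} = 3 \cdot 1 = 3$)
$H{\left(g \right)} = \sqrt{3 + g}$ ($H{\left(g \right)} = \sqrt{g + 3} = \sqrt{3 + g}$)
$\frac{2009}{H{\left(D{\left(2 \right)} \right)}} = \frac{2009}{\sqrt{3 + 4}} = \frac{2009}{\sqrt{7}} = 2009 \frac{\sqrt{7}}{7} = 287 \sqrt{7}$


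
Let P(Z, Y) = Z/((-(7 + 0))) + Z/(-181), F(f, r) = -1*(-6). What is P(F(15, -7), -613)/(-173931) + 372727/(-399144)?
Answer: -27379204606349/29319864528696 ≈ -0.93381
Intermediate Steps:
F(f, r) = 6
P(Z, Y) = -188*Z/1267 (P(Z, Y) = Z/((-1*7)) + Z*(-1/181) = Z/(-7) - Z/181 = Z*(-⅐) - Z/181 = -Z/7 - Z/181 = -188*Z/1267)
P(F(15, -7), -613)/(-173931) + 372727/(-399144) = -188/1267*6/(-173931) + 372727/(-399144) = -1128/1267*(-1/173931) + 372727*(-1/399144) = 376/73456859 - 372727/399144 = -27379204606349/29319864528696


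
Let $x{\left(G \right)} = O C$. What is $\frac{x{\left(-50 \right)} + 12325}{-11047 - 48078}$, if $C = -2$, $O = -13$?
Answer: $- \frac{12351}{59125} \approx -0.2089$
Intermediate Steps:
$x{\left(G \right)} = 26$ ($x{\left(G \right)} = \left(-13\right) \left(-2\right) = 26$)
$\frac{x{\left(-50 \right)} + 12325}{-11047 - 48078} = \frac{26 + 12325}{-11047 - 48078} = \frac{12351}{-59125} = 12351 \left(- \frac{1}{59125}\right) = - \frac{12351}{59125}$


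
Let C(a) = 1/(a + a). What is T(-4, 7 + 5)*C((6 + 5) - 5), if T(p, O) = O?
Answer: 1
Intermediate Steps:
C(a) = 1/(2*a)
T(-4, 7 + 5)*C((6 + 5) - 5) = (7 + 5)*(1/(2*((6 + 5) - 5))) = 12*(1/(2*(11 - 5))) = 12*((½)/6) = 12*((½)*(⅙)) = 12*(1/12) = 1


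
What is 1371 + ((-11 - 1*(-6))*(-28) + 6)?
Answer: 1517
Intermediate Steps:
1371 + ((-11 - 1*(-6))*(-28) + 6) = 1371 + ((-11 + 6)*(-28) + 6) = 1371 + (-5*(-28) + 6) = 1371 + (140 + 6) = 1371 + 146 = 1517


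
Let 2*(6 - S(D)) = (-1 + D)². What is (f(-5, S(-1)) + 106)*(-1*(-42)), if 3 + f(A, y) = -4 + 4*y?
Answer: 4830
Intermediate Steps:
S(D) = 6 - (-1 + D)²/2
f(A, y) = -7 + 4*y (f(A, y) = -3 + (-4 + 4*y) = -7 + 4*y)
(f(-5, S(-1)) + 106)*(-1*(-42)) = ((-7 + 4*(6 - (-1 - 1)²/2)) + 106)*(-1*(-42)) = ((-7 + 4*(6 - ½*(-2)²)) + 106)*42 = ((-7 + 4*(6 - ½*4)) + 106)*42 = ((-7 + 4*(6 - 2)) + 106)*42 = ((-7 + 4*4) + 106)*42 = ((-7 + 16) + 106)*42 = (9 + 106)*42 = 115*42 = 4830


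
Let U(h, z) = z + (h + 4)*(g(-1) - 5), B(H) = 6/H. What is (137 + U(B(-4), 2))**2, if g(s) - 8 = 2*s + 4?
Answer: 91809/4 ≈ 22952.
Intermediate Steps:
g(s) = 12 + 2*s (g(s) = 8 + (2*s + 4) = 8 + (4 + 2*s) = 12 + 2*s)
U(h, z) = 20 + z + 5*h (U(h, z) = z + (h + 4)*((12 + 2*(-1)) - 5) = z + (4 + h)*((12 - 2) - 5) = z + (4 + h)*(10 - 5) = z + (4 + h)*5 = z + (20 + 5*h) = 20 + z + 5*h)
(137 + U(B(-4), 2))**2 = (137 + (20 + 2 + 5*(6/(-4))))**2 = (137 + (20 + 2 + 5*(6*(-1/4))))**2 = (137 + (20 + 2 + 5*(-3/2)))**2 = (137 + (20 + 2 - 15/2))**2 = (137 + 29/2)**2 = (303/2)**2 = 91809/4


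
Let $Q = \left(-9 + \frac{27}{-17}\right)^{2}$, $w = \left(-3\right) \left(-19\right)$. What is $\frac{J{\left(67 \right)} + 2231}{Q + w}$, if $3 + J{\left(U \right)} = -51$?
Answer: $\frac{629153}{48873} \approx 12.873$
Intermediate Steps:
$J{\left(U \right)} = -54$ ($J{\left(U \right)} = -3 - 51 = -54$)
$w = 57$
$Q = \frac{32400}{289}$ ($Q = \left(-9 + 27 \left(- \frac{1}{17}\right)\right)^{2} = \left(-9 - \frac{27}{17}\right)^{2} = \left(- \frac{180}{17}\right)^{2} = \frac{32400}{289} \approx 112.11$)
$\frac{J{\left(67 \right)} + 2231}{Q + w} = \frac{-54 + 2231}{\frac{32400}{289} + 57} = \frac{2177}{\frac{48873}{289}} = 2177 \cdot \frac{289}{48873} = \frac{629153}{48873}$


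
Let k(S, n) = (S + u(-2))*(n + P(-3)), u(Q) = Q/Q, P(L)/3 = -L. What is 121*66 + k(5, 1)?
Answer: 8046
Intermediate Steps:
P(L) = -3*L (P(L) = 3*(-L) = -3*L)
u(Q) = 1
k(S, n) = (1 + S)*(9 + n) (k(S, n) = (S + 1)*(n - 3*(-3)) = (1 + S)*(n + 9) = (1 + S)*(9 + n))
121*66 + k(5, 1) = 121*66 + (9 + 1 + 9*5 + 5*1) = 7986 + (9 + 1 + 45 + 5) = 7986 + 60 = 8046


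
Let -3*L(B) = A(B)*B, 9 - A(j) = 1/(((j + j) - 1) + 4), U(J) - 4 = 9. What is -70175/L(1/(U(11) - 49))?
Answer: -14877100/17 ≈ -8.7512e+5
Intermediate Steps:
U(J) = 13 (U(J) = 4 + 9 = 13)
A(j) = 9 - 1/(3 + 2*j) (A(j) = 9 - 1/(((j + j) - 1) + 4) = 9 - 1/((2*j - 1) + 4) = 9 - 1/((-1 + 2*j) + 4) = 9 - 1/(3 + 2*j))
L(B) = -2*B*(13 + 9*B)/(3*(3 + 2*B)) (L(B) = -2*(13 + 9*B)/(3 + 2*B)*B/3 = -2*B*(13 + 9*B)/(3*(3 + 2*B)))
-70175/L(1/(U(11) - 49)) = -70175*(-(9 + 6/(13 - 49))*(13 - 49)/(2*(13 + 9/(13 - 49)))) = -70175*18*(9 + 6/(-36))/(13 + 9/(-36)) = -70175*18*(9 + 6*(-1/36))/(13 + 9*(-1/36)) = -70175*18*(9 - ⅙)/(13 - ¼) = -70175/((-2*(-1/36)*51/4/53/6)) = -70175/((-2*(-1/36)*6/53*51/4)) = -70175/17/212 = -70175*212/17 = -14877100/17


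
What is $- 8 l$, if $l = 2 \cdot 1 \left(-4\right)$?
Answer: $64$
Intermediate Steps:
$l = -8$ ($l = 2 \left(-4\right) = -8$)
$- 8 l = \left(-8\right) \left(-8\right) = 64$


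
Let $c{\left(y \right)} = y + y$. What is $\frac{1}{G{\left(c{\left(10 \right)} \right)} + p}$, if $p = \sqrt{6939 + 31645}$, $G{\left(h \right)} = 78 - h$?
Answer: $- \frac{29}{17610} + \frac{\sqrt{9646}}{17610} \approx 0.0039304$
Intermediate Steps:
$c{\left(y \right)} = 2 y$
$p = 2 \sqrt{9646}$ ($p = \sqrt{38584} = 2 \sqrt{9646} \approx 196.43$)
$\frac{1}{G{\left(c{\left(10 \right)} \right)} + p} = \frac{1}{\left(78 - 2 \cdot 10\right) + 2 \sqrt{9646}} = \frac{1}{\left(78 - 20\right) + 2 \sqrt{9646}} = \frac{1}{58 + 2 \sqrt{9646}}$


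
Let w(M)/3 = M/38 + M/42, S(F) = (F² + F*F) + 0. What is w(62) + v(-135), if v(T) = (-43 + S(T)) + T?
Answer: 4825416/133 ≈ 36281.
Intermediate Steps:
S(F) = 2*F² (S(F) = (F² + F²) + 0 = 2*F² + 0 = 2*F²)
v(T) = -43 + T + 2*T² (v(T) = (-43 + 2*T²) + T = -43 + T + 2*T²)
w(M) = 20*M/133 (w(M) = 3*(M/38 + M/42) = 3*(20*M/399) = 20*M/133)
w(62) + v(-135) = (20/133)*62 + (-43 - 135 + 2*(-135)²) = 1240/133 + (-43 - 135 + 2*18225) = 1240/133 + (-43 - 135 + 36450) = 1240/133 + 36272 = 4825416/133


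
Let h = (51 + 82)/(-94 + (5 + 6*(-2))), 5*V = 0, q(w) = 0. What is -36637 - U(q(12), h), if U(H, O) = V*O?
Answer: -36637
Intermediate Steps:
V = 0 (V = (⅕)*0 = 0)
h = -133/101 (h = 133/(-94 + (5 - 12)) = 133/(-94 - 7) = 133/(-101) = 133*(-1/101) = -133/101 ≈ -1.3168)
U(H, O) = 0 (U(H, O) = 0*O = 0)
-36637 - U(q(12), h) = -36637 - 1*0 = -36637 + 0 = -36637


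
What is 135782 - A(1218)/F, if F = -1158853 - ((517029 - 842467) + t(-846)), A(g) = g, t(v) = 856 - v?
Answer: 113393857712/835117 ≈ 1.3578e+5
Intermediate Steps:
F = -835117 (F = -1158853 - ((517029 - 842467) + (856 - 1*(-846))) = -1158853 - (-325438 + (856 + 846)) = -1158853 - (-325438 + 1702) = -1158853 - 1*(-323736) = -1158853 + 323736 = -835117)
135782 - A(1218)/F = 135782 - 1218/(-835117) = 135782 - 1218*(-1)/835117 = 135782 - 1*(-1218/835117) = 135782 + 1218/835117 = 113393857712/835117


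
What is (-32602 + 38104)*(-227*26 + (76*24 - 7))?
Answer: -22475670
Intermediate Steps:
(-32602 + 38104)*(-227*26 + (76*24 - 7)) = 5502*(-5902 + (1824 - 7)) = 5502*(-5902 + 1817) = 5502*(-4085) = -22475670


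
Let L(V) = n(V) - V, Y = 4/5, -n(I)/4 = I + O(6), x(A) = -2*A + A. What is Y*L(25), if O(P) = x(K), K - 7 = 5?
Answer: -308/5 ≈ -61.600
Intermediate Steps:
K = 12 (K = 7 + 5 = 12)
x(A) = -A
O(P) = -12 (O(P) = -1*12 = -12)
n(I) = 48 - 4*I (n(I) = -4*(I - 12) = -4*(-12 + I) = 48 - 4*I)
Y = 4/5 (Y = 4*(1/5) = 4/5 ≈ 0.80000)
L(V) = 48 - 5*V (L(V) = (48 - 4*V) - V = 48 - 5*V)
Y*L(25) = 4*(48 - 5*25)/5 = 4*(48 - 125)/5 = (4/5)*(-77) = -308/5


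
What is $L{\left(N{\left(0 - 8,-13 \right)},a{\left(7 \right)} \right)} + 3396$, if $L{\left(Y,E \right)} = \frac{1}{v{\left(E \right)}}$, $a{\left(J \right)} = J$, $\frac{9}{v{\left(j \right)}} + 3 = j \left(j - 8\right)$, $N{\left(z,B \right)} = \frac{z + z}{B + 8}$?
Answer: $\frac{30554}{9} \approx 3394.9$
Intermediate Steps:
$N{\left(z,B \right)} = \frac{2 z}{8 + B}$
$v{\left(j \right)} = \frac{9}{-3 + j \left(-8 + j\right)}$ ($v{\left(j \right)} = \frac{9}{-3 + j \left(j - 8\right)} = \frac{9}{-3 + j \left(-8 + j\right)}$)
$L{\left(Y,E \right)} = - \frac{1}{3} - \frac{8 E}{9} + \frac{E^{2}}{9}$ ($L{\left(Y,E \right)} = \frac{1}{9 \frac{1}{-3 + E^{2} - 8 E}} = - \frac{1}{3} - \frac{8 E}{9} + \frac{E^{2}}{9}$)
$L{\left(N{\left(0 - 8,-13 \right)},a{\left(7 \right)} \right)} + 3396 = \left(- \frac{1}{3} - \frac{56}{9} + \frac{7^{2}}{9}\right) + 3396 = \left(- \frac{1}{3} - \frac{56}{9} + \frac{1}{9} \cdot 49\right) + 3396 = \left(- \frac{1}{3} - \frac{56}{9} + \frac{49}{9}\right) + 3396 = - \frac{10}{9} + 3396 = \frac{30554}{9}$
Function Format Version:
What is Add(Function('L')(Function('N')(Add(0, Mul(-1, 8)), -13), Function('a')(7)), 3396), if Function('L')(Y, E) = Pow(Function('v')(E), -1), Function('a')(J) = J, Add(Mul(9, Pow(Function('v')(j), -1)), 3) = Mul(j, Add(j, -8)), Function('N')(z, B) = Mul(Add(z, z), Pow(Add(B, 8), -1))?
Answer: Rational(30554, 9) ≈ 3394.9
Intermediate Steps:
Function('N')(z, B) = Mul(2, z, Pow(Add(8, B), -1)) (Function('N')(z, B) = Mul(Mul(2, z), Pow(Add(8, B), -1)) = Mul(2, z, Pow(Add(8, B), -1)))
Function('v')(j) = Mul(9, Pow(Add(-3, Mul(j, Add(-8, j))), -1)) (Function('v')(j) = Mul(9, Pow(Add(-3, Mul(j, Add(j, -8))), -1)) = Mul(9, Pow(Add(-3, Mul(j, Add(-8, j))), -1)))
Function('L')(Y, E) = Add(Rational(-1, 3), Mul(Rational(-8, 9), E), Mul(Rational(1, 9), Pow(E, 2))) (Function('L')(Y, E) = Pow(Mul(9, Pow(Add(-3, Pow(E, 2), Mul(-8, E)), -1)), -1) = Add(Rational(-1, 3), Mul(Rational(-8, 9), E), Mul(Rational(1, 9), Pow(E, 2))))
Add(Function('L')(Function('N')(Add(0, Mul(-1, 8)), -13), Function('a')(7)), 3396) = Add(Add(Rational(-1, 3), Mul(Rational(-8, 9), 7), Mul(Rational(1, 9), Pow(7, 2))), 3396) = Add(Add(Rational(-1, 3), Rational(-56, 9), Mul(Rational(1, 9), 49)), 3396) = Add(Add(Rational(-1, 3), Rational(-56, 9), Rational(49, 9)), 3396) = Add(Rational(-10, 9), 3396) = Rational(30554, 9)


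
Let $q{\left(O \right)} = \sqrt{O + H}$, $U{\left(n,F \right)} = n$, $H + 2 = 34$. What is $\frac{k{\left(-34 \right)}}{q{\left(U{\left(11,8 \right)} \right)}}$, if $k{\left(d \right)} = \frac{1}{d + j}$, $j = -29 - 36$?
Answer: $- \frac{\sqrt{43}}{4257} \approx -0.0015404$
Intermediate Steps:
$H = 32$ ($H = -2 + 34 = 32$)
$j = -65$ ($j = -29 - 36 = -65$)
$q{\left(O \right)} = \sqrt{32 + O}$ ($q{\left(O \right)} = \sqrt{O + 32} = \sqrt{32 + O}$)
$k{\left(d \right)} = \frac{1}{-65 + d}$ ($k{\left(d \right)} = \frac{1}{d - 65} = \frac{1}{-65 + d}$)
$\frac{k{\left(-34 \right)}}{q{\left(U{\left(11,8 \right)} \right)}} = \frac{1}{\left(-65 - 34\right) \sqrt{32 + 11}} = \frac{1}{\left(-99\right) \sqrt{43}} = - \frac{\frac{1}{43} \sqrt{43}}{99} = - \frac{\sqrt{43}}{4257}$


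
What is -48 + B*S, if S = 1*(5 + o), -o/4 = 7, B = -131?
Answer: 2965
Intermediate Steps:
o = -28 (o = -4*7 = -28)
S = -23 (S = 1*(5 - 28) = 1*(-23) = -23)
-48 + B*S = -48 - 131*(-23) = -48 + 3013 = 2965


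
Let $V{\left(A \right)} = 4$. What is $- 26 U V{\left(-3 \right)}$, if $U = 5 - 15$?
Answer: $1040$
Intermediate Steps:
$U = -10$
$- 26 U V{\left(-3 \right)} = \left(-26\right) \left(-10\right) 4 = 260 \cdot 4 = 1040$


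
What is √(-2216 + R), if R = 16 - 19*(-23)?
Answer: I*√1763 ≈ 41.988*I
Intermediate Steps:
R = 453 (R = 16 + 437 = 453)
√(-2216 + R) = √(-2216 + 453) = √(-1763) = I*√1763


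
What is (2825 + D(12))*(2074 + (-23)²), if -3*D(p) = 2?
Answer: 22055219/3 ≈ 7.3517e+6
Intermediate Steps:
D(p) = -⅔ (D(p) = -⅓*2 = -⅔)
(2825 + D(12))*(2074 + (-23)²) = (2825 - ⅔)*(2074 + (-23)²) = 8473*(2074 + 529)/3 = (8473/3)*2603 = 22055219/3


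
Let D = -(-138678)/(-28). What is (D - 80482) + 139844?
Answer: 761729/14 ≈ 54409.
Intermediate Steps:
D = -69339/14 (D = -(-138678)*(-1)/28 = -797*87/14 = -69339/14 ≈ -4952.8)
(D - 80482) + 139844 = (-69339/14 - 80482) + 139844 = -1196087/14 + 139844 = 761729/14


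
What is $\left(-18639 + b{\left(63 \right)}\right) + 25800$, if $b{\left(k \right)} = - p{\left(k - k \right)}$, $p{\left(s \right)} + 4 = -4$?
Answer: $7169$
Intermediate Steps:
$p{\left(s \right)} = -8$ ($p{\left(s \right)} = -4 - 4 = -8$)
$b{\left(k \right)} = 8$ ($b{\left(k \right)} = \left(-1\right) \left(-8\right) = 8$)
$\left(-18639 + b{\left(63 \right)}\right) + 25800 = \left(-18639 + 8\right) + 25800 = -18631 + 25800 = 7169$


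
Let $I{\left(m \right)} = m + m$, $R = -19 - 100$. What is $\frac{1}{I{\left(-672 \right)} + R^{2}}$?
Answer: $\frac{1}{12817} \approx 7.8021 \cdot 10^{-5}$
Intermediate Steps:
$R = -119$
$I{\left(m \right)} = 2 m$
$\frac{1}{I{\left(-672 \right)} + R^{2}} = \frac{1}{2 \left(-672\right) + \left(-119\right)^{2}} = \frac{1}{-1344 + 14161} = \frac{1}{12817}$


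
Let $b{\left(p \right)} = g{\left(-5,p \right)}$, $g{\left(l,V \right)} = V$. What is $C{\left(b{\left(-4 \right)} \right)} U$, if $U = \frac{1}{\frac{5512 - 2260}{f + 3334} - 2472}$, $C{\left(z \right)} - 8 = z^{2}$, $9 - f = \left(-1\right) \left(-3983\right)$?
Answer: $- \frac{1280}{132111} \approx -0.0096888$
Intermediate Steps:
$f = -3974$ ($f = 9 - \left(-1\right) \left(-3983\right) = 9 - 3983 = -3974$)
$b{\left(p \right)} = p$
$C{\left(z \right)} = 8 + z^{2}$
$U = - \frac{160}{396333}$ ($U = \frac{1}{\frac{5512 - 2260}{-3974 + 3334} - 2472} = \frac{1}{\frac{3252}{-640} - 2472} = \frac{1}{3252 \left(- \frac{1}{640}\right) - 2472} = \frac{1}{- \frac{813}{160} - 2472} = \frac{1}{- \frac{396333}{160}} = - \frac{160}{396333} \approx -0.0004037$)
$C{\left(b{\left(-4 \right)} \right)} U = \left(8 + \left(-4\right)^{2}\right) \left(- \frac{160}{396333}\right) = \left(8 + 16\right) \left(- \frac{160}{396333}\right) = 24 \left(- \frac{160}{396333}\right) = - \frac{1280}{132111}$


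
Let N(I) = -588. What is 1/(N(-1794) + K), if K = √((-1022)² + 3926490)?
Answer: 294/2312615 + √4970974/4625230 ≈ 0.00060917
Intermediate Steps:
K = √4970974 (K = √(1044484 + 3926490) = √4970974 ≈ 2229.6)
1/(N(-1794) + K) = 1/(-588 + √4970974)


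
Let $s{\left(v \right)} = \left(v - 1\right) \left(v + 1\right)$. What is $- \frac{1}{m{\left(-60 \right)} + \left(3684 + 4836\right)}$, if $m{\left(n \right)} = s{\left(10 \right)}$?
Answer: $- \frac{1}{8619} \approx -0.00011602$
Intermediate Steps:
$s{\left(v \right)} = \left(1 + v\right) \left(-1 + v\right)$ ($s{\left(v \right)} = \left(-1 + v\right) \left(1 + v\right) = \left(1 + v\right) \left(-1 + v\right)$)
$m{\left(n \right)} = 99$ ($m{\left(n \right)} = -1 + 10^{2} = -1 + 100 = 99$)
$- \frac{1}{m{\left(-60 \right)} + \left(3684 + 4836\right)} = - \frac{1}{99 + \left(3684 + 4836\right)} = - \frac{1}{99 + 8520} = - \frac{1}{8619}$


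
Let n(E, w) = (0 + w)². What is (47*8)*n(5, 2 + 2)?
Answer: 6016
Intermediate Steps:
n(E, w) = w²
(47*8)*n(5, 2 + 2) = (47*8)*(2 + 2)² = 376*4² = 376*16 = 6016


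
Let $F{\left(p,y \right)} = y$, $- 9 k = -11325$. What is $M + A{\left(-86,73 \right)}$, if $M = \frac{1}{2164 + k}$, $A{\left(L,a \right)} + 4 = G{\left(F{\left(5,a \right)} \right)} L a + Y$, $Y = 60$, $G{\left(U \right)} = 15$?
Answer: $- \frac{966268435}{10267} \approx -94114.0$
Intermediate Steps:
$k = \frac{3775}{3}$ ($k = \left(- \frac{1}{9}\right) \left(-11325\right) = \frac{3775}{3} \approx 1258.3$)
$A{\left(L,a \right)} = 56 + 15 L a$ ($A{\left(L,a \right)} = -4 + \left(15 L a + 60\right) = -4 + \left(60 + 15 L a\right) = 56 + 15 L a$)
$M = \frac{3}{10267}$ ($M = \frac{1}{2164 + \frac{3775}{3}} = \frac{1}{\frac{10267}{3}} = \frac{3}{10267} \approx 0.0002922$)
$M + A{\left(-86,73 \right)} = \frac{3}{10267} + \left(56 + 15 \left(-86\right) 73\right) = \frac{3}{10267} + \left(56 - 94170\right) = \frac{3}{10267} - 94114 = - \frac{966268435}{10267}$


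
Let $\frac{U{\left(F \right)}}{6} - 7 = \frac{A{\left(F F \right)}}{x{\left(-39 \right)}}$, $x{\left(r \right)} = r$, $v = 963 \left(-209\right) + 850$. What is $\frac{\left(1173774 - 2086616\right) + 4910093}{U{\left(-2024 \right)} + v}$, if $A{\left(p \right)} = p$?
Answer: $- \frac{51964263}{10798027} \approx -4.8124$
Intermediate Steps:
$v = -200417$ ($v = -201267 + 850 = -200417$)
$U{\left(F \right)} = 42 - \frac{2 F^{2}}{13}$ ($U{\left(F \right)} = 42 + 6 \frac{F F}{-39} = 42 + 6 F^{2} \left(- \frac{1}{39}\right) = 42 + 6 \left(- \frac{F^{2}}{39}\right) = 42 - \frac{2 F^{2}}{13}$)
$\frac{\left(1173774 - 2086616\right) + 4910093}{U{\left(-2024 \right)} + v} = \frac{\left(1173774 - 2086616\right) + 4910093}{\left(42 - \frac{2 \left(-2024\right)^{2}}{13}\right) - 200417} = \frac{\left(1173774 - 2086616\right) + 4910093}{\left(42 - \frac{8193152}{13}\right) - 200417} = \frac{-912842 + 4910093}{\left(42 - \frac{8193152}{13}\right) - 200417} = \frac{3997251}{- \frac{8192606}{13} - 200417} = \frac{3997251}{- \frac{10798027}{13}} = 3997251 \left(- \frac{13}{10798027}\right) = - \frac{51964263}{10798027}$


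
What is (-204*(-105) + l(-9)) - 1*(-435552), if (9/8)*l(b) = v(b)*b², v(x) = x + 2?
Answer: 456468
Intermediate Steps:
v(x) = 2 + x
l(b) = 8*b²*(2 + b)/9 (l(b) = 8*((2 + b)*b²)/9 = 8*(b²*(2 + b))/9 = 8*b²*(2 + b)/9)
(-204*(-105) + l(-9)) - 1*(-435552) = (-204*(-105) + (8/9)*(-9)²*(2 - 9)) - 1*(-435552) = (21420 + (8/9)*81*(-7)) + 435552 = (21420 - 504) + 435552 = 20916 + 435552 = 456468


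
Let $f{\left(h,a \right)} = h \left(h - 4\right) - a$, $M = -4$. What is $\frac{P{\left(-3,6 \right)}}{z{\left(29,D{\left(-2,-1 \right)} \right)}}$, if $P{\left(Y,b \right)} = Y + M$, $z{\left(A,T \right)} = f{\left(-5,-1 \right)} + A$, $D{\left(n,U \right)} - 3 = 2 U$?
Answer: $- \frac{7}{75} \approx -0.093333$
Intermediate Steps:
$D{\left(n,U \right)} = 3 + 2 U$
$f{\left(h,a \right)} = - a + h \left(-4 + h\right)$ ($f{\left(h,a \right)} = h \left(-4 + h\right) - a = - a + h \left(-4 + h\right)$)
$z{\left(A,T \right)} = 46 + A$ ($z{\left(A,T \right)} = \left(\left(-5\right)^{2} - -1 - -20\right) + A = \left(25 + 1 + 20\right) + A = 46 + A$)
$P{\left(Y,b \right)} = -4 + Y$ ($P{\left(Y,b \right)} = Y - 4 = -4 + Y$)
$\frac{P{\left(-3,6 \right)}}{z{\left(29,D{\left(-2,-1 \right)} \right)}} = \frac{-4 - 3}{46 + 29} = - \frac{7}{75}$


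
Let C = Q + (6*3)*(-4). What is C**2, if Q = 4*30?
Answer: 2304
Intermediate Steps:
Q = 120
C = 48 (C = 120 + (6*3)*(-4) = 120 + 18*(-4) = 120 - 72 = 48)
C**2 = 48**2 = 2304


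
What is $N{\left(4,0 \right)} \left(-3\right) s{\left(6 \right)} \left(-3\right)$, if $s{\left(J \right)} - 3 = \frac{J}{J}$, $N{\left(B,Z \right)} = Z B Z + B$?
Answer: $144$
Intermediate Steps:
$N{\left(B,Z \right)} = B + B Z^{2}$ ($N{\left(B,Z \right)} = B Z Z + B = B Z^{2} + B = B + B Z^{2}$)
$s{\left(J \right)} = 4$ ($s{\left(J \right)} = 3 + \frac{J}{J} = 3 + 1 = 4$)
$N{\left(4,0 \right)} \left(-3\right) s{\left(6 \right)} \left(-3\right) = 4 \left(1 + 0^{2}\right) \left(-3\right) 4 \left(-3\right) = 4 \left(1 + 0\right) \left(-3\right) 4 \left(-3\right) = 4 \cdot 1 \left(-3\right) 4 \left(-3\right) = 4 \left(-3\right) 4 \left(-3\right) = \left(-12\right) 4 \left(-3\right) = \left(-48\right) \left(-3\right) = 144$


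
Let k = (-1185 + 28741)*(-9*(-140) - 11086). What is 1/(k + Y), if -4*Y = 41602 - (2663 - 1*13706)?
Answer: -4/1083113669 ≈ -3.6931e-9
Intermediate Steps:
k = -270765256 (k = 27556*(1260 - 11086) = 27556*(-9826) = -270765256)
Y = -52645/4 (Y = -(41602 - (2663 - 1*13706))/4 = -(41602 - (2663 - 13706))/4 = -(41602 - 1*(-11043))/4 = -(41602 + 11043)/4 = -¼*52645 = -52645/4 ≈ -13161.)
1/(k + Y) = 1/(-270765256 - 52645/4) = 1/(-1083113669/4) = -4/1083113669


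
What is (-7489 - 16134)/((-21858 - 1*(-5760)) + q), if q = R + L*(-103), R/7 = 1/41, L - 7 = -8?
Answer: 968543/655788 ≈ 1.4769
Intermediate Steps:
L = -1 (L = 7 - 8 = -1)
R = 7/41 ≈ 0.17073
q = 4230/41 (q = 7/41 - 1*(-103) = 7/41 + 103 = 4230/41 ≈ 103.17)
(-7489 - 16134)/((-21858 - 1*(-5760)) + q) = (-7489 - 16134)/((-21858 - 1*(-5760)) + 4230/41) = -23623/((-21858 + 5760) + 4230/41) = -23623/(-16098 + 4230/41) = -23623/(-655788/41) = -23623*(-41/655788) = 968543/655788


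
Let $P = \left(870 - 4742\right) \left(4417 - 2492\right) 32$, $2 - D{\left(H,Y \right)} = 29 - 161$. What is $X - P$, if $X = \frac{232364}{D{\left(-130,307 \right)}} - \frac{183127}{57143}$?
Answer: $\frac{913181389649717}{3828581} \approx 2.3852 \cdot 10^{8}$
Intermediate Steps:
$D{\left(H,Y \right)} = 134$ ($D{\left(H,Y \right)} = 2 - \left(29 - 161\right) = 2 - -132 = 2 + 132 = 134$)
$P = -238515200$ ($P = \left(-3872\right) 1925 \cdot 32 = \left(-7453600\right) 32 = -238515200$)
$X = \frac{6626718517}{3828581}$ ($X = \frac{232364}{134} - \frac{183127}{57143} = 232364 \cdot \frac{1}{134} - \frac{183127}{57143} = \frac{116182}{67} - \frac{183127}{57143} = \frac{6626718517}{3828581} \approx 1730.9$)
$X - P = \frac{6626718517}{3828581} - -238515200 = \frac{6626718517}{3828581} + 238515200 = \frac{913181389649717}{3828581}$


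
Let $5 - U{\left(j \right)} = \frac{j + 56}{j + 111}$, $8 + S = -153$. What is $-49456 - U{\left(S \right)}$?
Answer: $- \frac{494589}{10} \approx -49459.0$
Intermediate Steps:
$S = -161$ ($S = -8 - 153 = -161$)
$U{\left(j \right)} = 5 - \frac{56 + j}{111 + j}$ ($U{\left(j \right)} = 5 - \frac{j + 56}{j + 111} = 5 - \frac{56 + j}{111 + j}$)
$-49456 - U{\left(S \right)} = -49456 - \frac{499 + 4 \left(-161\right)}{111 - 161} = -49456 - \frac{499 - 644}{-50} = -49456 - \left(- \frac{1}{50}\right) \left(-145\right) = -49456 - \frac{29}{10} = - \frac{494589}{10}$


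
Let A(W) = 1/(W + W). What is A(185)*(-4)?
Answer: -2/185 ≈ -0.010811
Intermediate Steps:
A(W) = 1/(2*W)
A(185)*(-4) = ((1/2)/185)*(-4) = ((1/2)*(1/185))*(-4) = (1/370)*(-4) = -2/185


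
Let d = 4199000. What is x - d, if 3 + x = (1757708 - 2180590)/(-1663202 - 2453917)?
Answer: -17287794609475/4117119 ≈ -4.1990e+6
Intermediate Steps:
x = -11928475/4117119 (x = -3 + (1757708 - 2180590)/(-1663202 - 2453917) = -3 - 422882/(-4117119) = -3 - 422882*(-1/4117119) = -3 + 422882/4117119 = -11928475/4117119 ≈ -2.8973)
x - d = -11928475/4117119 - 1*4199000 = -11928475/4117119 - 4199000 = -17287794609475/4117119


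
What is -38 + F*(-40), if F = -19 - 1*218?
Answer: 9442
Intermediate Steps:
F = -237 (F = -19 - 218 = -237)
-38 + F*(-40) = -38 - 237*(-40) = -38 + 9480 = 9442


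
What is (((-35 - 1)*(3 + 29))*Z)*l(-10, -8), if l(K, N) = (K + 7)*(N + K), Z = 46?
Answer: -2861568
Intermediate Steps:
l(K, N) = (7 + K)*(K + N)
(((-35 - 1)*(3 + 29))*Z)*l(-10, -8) = (((-35 - 1)*(3 + 29))*46)*((-10)**2 + 7*(-10) + 7*(-8) - 10*(-8)) = (-36*32*46)*(100 - 70 - 56 + 80) = -1152*46*54 = -52992*54 = -2861568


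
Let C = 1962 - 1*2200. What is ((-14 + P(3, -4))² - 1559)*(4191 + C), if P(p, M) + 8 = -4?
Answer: -3490499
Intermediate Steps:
P(p, M) = -12 (P(p, M) = -8 - 4 = -12)
C = -238 (C = 1962 - 2200 = -238)
((-14 + P(3, -4))² - 1559)*(4191 + C) = ((-14 - 12)² - 1559)*(4191 - 238) = ((-26)² - 1559)*3953 = (676 - 1559)*3953 = -883*3953 = -3490499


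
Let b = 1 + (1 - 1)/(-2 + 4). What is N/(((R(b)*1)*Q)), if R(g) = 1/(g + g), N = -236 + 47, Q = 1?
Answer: -378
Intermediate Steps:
N = -189
b = 1 (b = 1 + 0/2 = 1 + 0*(½) = 1 + 0 = 1)
R(g) = 1/(2*g)
N/(((R(b)*1)*Q)) = -189/((((½)/1)*1)*1) = -189/((((½)*1)*1)*1) = -189/(((½)*1)*1) = -189/((½)*1) = -189/½ = -189*2 = -378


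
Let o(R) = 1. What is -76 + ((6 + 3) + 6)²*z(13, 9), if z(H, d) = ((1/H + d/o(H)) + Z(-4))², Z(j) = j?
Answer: 967256/169 ≈ 5723.4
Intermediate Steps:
z(H, d) = (-4 + d + 1/H)² (z(H, d) = ((1/H + d/1) - 4)² = ((1/H + d*1) - 4)² = ((1/H + d) - 4)² = ((d + 1/H) - 4)² = (-4 + d + 1/H)²)
-76 + ((6 + 3) + 6)²*z(13, 9) = -76 + ((6 + 3) + 6)²*((1 - 4*13 + 13*9)²/13²) = -76 + (9 + 6)²*((1 - 52 + 117)²/169) = -76 + 15²*((1/169)*66²) = -76 + 225*((1/169)*4356) = -76 + 225*(4356/169) = -76 + 980100/169 = 967256/169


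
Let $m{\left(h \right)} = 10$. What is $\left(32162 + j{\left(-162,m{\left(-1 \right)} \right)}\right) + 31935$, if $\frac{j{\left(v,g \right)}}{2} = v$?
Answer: $63773$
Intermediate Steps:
$j{\left(v,g \right)} = 2 v$
$\left(32162 + j{\left(-162,m{\left(-1 \right)} \right)}\right) + 31935 = \left(32162 + 2 \left(-162\right)\right) + 31935 = \left(32162 - 324\right) + 31935 = 31838 + 31935 = 63773$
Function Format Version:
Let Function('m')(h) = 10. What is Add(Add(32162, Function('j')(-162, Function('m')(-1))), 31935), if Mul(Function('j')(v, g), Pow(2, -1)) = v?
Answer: 63773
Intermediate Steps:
Function('j')(v, g) = Mul(2, v)
Add(Add(32162, Function('j')(-162, Function('m')(-1))), 31935) = Add(Add(32162, Mul(2, -162)), 31935) = Add(Add(32162, -324), 31935) = Add(31838, 31935) = 63773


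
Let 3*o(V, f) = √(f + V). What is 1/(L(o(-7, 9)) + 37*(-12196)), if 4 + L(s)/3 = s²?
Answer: -3/1353790 ≈ -2.2160e-6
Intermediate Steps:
o(V, f) = √(V + f)/3 (o(V, f) = √(f + V)/3 = √(V + f)/3)
L(s) = -12 + 3*s²
1/(L(o(-7, 9)) + 37*(-12196)) = 1/((-12 + 3*(√(-7 + 9)/3)²) + 37*(-12196)) = 1/((-12 + 3*(√2/3)²) - 451252) = 1/((-12 + 3*(2/9)) - 451252) = 1/((-12 + ⅔) - 451252) = 1/(-34/3 - 451252) = 1/(-1353790/3) = -3/1353790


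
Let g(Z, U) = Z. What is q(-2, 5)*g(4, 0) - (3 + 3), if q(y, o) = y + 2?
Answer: -6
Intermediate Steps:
q(y, o) = 2 + y
q(-2, 5)*g(4, 0) - (3 + 3) = (2 - 2)*4 - (3 + 3) = 0*4 - 1*6 = 0 - 6 = -6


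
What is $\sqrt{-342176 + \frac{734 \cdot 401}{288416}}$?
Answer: $\frac{i \sqrt{444740801771733}}{36052} \approx 584.96 i$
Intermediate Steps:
$\sqrt{-342176 + \frac{734 \cdot 401}{288416}} = \sqrt{-342176 + 294334 \cdot \frac{1}{288416}} = \sqrt{-342176 + \frac{147167}{144208}} = \sqrt{- \frac{49344369441}{144208}} = \frac{i \sqrt{444740801771733}}{36052}$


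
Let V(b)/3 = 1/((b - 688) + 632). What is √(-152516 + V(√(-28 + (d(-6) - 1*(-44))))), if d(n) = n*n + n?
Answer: √(-8540899 + 152516*√46)/√(56 - √46) ≈ 390.53*I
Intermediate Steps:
d(n) = n + n² (d(n) = n² + n = n + n²)
V(b) = 3/(-56 + b) (V(b) = 3/((b - 688) + 632) = 3/((-688 + b) + 632) = 3/(-56 + b))
√(-152516 + V(√(-28 + (d(-6) - 1*(-44))))) = √(-152516 + 3/(-56 + √(-28 + (-6*(1 - 6) - 1*(-44))))) = √(-152516 + 3/(-56 + √(-28 + (-6*(-5) + 44)))) = √(-152516 + 3/(-56 + √(-28 + (30 + 44)))) = √(-152516 + 3/(-56 + √(-28 + 74))) = √(-152516 + 3/(-56 + √46))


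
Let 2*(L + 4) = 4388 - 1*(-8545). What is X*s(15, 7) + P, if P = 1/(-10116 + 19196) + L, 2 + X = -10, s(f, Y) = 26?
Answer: 55846541/9080 ≈ 6150.5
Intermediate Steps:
X = -12 (X = -2 - 10 = -12)
L = 12925/2 (L = -4 + (4388 - 1*(-8545))/2 = -4 + (4388 + 8545)/2 = -4 + (1/2)*12933 = -4 + 12933/2 = 12925/2 ≈ 6462.5)
P = 58679501/9080 (P = 1/(-10116 + 19196) + 12925/2 = 1/9080 + 12925/2 = 58679501/9080 ≈ 6462.5)
X*s(15, 7) + P = -12*26 + 58679501/9080 = -312 + 58679501/9080 = 55846541/9080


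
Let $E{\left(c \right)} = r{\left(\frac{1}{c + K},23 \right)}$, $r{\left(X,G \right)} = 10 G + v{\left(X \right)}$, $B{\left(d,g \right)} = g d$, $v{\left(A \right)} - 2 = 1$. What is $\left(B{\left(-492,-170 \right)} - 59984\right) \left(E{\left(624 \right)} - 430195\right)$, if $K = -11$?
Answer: $-10171181072$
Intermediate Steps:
$v{\left(A \right)} = 3$ ($v{\left(A \right)} = 2 + 1 = 3$)
$B{\left(d,g \right)} = d g$
$r{\left(X,G \right)} = 3 + 10 G$ ($r{\left(X,G \right)} = 10 G + 3 = 3 + 10 G$)
$E{\left(c \right)} = 233$ ($E{\left(c \right)} = 3 + 10 \cdot 23 = 3 + 230 = 233$)
$\left(B{\left(-492,-170 \right)} - 59984\right) \left(E{\left(624 \right)} - 430195\right) = \left(\left(-492\right) \left(-170\right) - 59984\right) \left(233 - 430195\right) = \left(83640 - 59984\right) \left(-429962\right) = 23656 \left(-429962\right) = -10171181072$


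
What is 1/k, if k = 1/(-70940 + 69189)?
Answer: -1751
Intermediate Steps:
k = -1/1751 (k = 1/(-1751) = -1/1751 ≈ -0.00057110)
1/k = 1/(-1/1751) = -1751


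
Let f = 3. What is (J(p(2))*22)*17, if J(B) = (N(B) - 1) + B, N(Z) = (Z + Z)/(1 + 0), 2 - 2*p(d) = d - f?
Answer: 1309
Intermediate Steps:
p(d) = 5/2 - d/2 (p(d) = 1 - (d - 1*3)/2 = 1 - (d - 3)/2 = 1 - (-3 + d)/2 = 1 + (3/2 - d/2) = 5/2 - d/2)
N(Z) = 2*Z (N(Z) = (2*Z)/1 = (2*Z)*1 = 2*Z)
J(B) = -1 + 3*B (J(B) = (2*B - 1) + B = (-1 + 2*B) + B = -1 + 3*B)
(J(p(2))*22)*17 = ((-1 + 3*(5/2 - ½*2))*22)*17 = ((-1 + 3*(5/2 - 1))*22)*17 = ((-1 + 3*(3/2))*22)*17 = ((-1 + 9/2)*22)*17 = ((7/2)*22)*17 = 77*17 = 1309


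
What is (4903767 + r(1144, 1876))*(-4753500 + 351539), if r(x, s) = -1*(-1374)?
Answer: -21592239381501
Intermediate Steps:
r(x, s) = 1374
(4903767 + r(1144, 1876))*(-4753500 + 351539) = (4903767 + 1374)*(-4753500 + 351539) = 4905141*(-4401961) = -21592239381501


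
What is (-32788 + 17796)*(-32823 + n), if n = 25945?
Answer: 103114976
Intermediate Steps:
(-32788 + 17796)*(-32823 + n) = (-32788 + 17796)*(-32823 + 25945) = -14992*(-6878) = 103114976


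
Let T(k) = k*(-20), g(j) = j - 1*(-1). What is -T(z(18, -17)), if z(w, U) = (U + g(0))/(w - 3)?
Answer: -64/3 ≈ -21.333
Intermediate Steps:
g(j) = 1 + j (g(j) = j + 1 = 1 + j)
z(w, U) = (1 + U)/(-3 + w) (z(w, U) = (U + (1 + 0))/(w - 3) = (U + 1)/(-3 + w) = (1 + U)/(-3 + w))
T(k) = -20*k
-T(z(18, -17)) = -(-20)*(1 - 17)/(-3 + 18) = -(-20)*-16/15 = -(-20)*(1/15)*(-16) = -(-20)*(-16)/15 = -1*64/3 = -64/3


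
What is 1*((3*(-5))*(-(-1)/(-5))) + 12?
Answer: 15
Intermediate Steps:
1*((3*(-5))*(-(-1)/(-5))) + 12 = 1*(-(-15)*(-1*(-⅕))) + 12 = 1*(-(-15)/5) + 12 = 1*(-15*(-⅕)) + 12 = 1*3 + 12 = 3 + 12 = 15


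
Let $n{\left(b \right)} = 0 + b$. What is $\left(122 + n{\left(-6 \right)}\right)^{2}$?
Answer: $13456$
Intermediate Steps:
$n{\left(b \right)} = b$
$\left(122 + n{\left(-6 \right)}\right)^{2} = \left(122 - 6\right)^{2} = 116^{2} = 13456$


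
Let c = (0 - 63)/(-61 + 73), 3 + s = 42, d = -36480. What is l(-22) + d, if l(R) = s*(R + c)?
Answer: -150171/4 ≈ -37543.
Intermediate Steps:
s = 39 (s = -3 + 42 = 39)
c = -21/4 (c = -63/12 = -63*1/12 = -21/4 ≈ -5.2500)
l(R) = -819/4 + 39*R (l(R) = 39*(R - 21/4) = 39*(-21/4 + R) = -819/4 + 39*R)
l(-22) + d = (-819/4 + 39*(-22)) - 36480 = (-819/4 - 858) - 36480 = -4251/4 - 36480 = -150171/4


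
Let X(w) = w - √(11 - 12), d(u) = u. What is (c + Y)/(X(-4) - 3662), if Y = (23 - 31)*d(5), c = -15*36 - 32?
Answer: 2243592/13439557 - 612*I/13439557 ≈ 0.16694 - 4.5537e-5*I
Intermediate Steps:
X(w) = w - I (X(w) = w - √(-1) = w - I)
c = -572 (c = -540 - 32 = -572)
Y = -40 (Y = (23 - 31)*5 = -8*5 = -40)
(c + Y)/(X(-4) - 3662) = (-572 - 40)/((-4 - I) - 3662) = -612*(-3666 + I)/13439557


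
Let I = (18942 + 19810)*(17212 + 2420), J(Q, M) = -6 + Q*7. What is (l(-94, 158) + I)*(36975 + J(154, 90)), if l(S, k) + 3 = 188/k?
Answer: 2286684118494511/79 ≈ 2.8945e+13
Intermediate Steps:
l(S, k) = -3 + 188/k
J(Q, M) = -6 + 7*Q
I = 760779264 (I = 38752*19632 = 760779264)
(l(-94, 158) + I)*(36975 + J(154, 90)) = ((-3 + 188/158) + 760779264)*(36975 + (-6 + 7*154)) = ((-3 + 188*(1/158)) + 760779264)*(36975 + (-6 + 1078)) = ((-3 + 94/79) + 760779264)*(36975 + 1072) = (-143/79 + 760779264)*38047 = (60101561713/79)*38047 = 2286684118494511/79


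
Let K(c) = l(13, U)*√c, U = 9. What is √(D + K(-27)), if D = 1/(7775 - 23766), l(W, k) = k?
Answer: √(-15991 + 6904226187*I*√3)/15991 ≈ 4.8356 + 4.8356*I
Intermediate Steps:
K(c) = 9*√c
D = -1/15991 (D = 1/(-15991) = -1/15991 ≈ -6.2535e-5)
√(D + K(-27)) = √(-1/15991 + 9*√(-27)) = √(-1/15991 + 9*(3*I*√3)) = √(-1/15991 + 27*I*√3)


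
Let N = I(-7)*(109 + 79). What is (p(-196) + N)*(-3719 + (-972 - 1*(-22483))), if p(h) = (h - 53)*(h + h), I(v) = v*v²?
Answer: 589342208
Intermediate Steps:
I(v) = v³
N = -64484 (N = (-7)³*(109 + 79) = -343*188 = -64484)
p(h) = 2*h*(-53 + h) (p(h) = (-53 + h)*(2*h) = 2*h*(-53 + h))
(p(-196) + N)*(-3719 + (-972 - 1*(-22483))) = (2*(-196)*(-53 - 196) - 64484)*(-3719 + (-972 - 1*(-22483))) = (2*(-196)*(-249) - 64484)*(-3719 + (-972 + 22483)) = (97608 - 64484)*(-3719 + 21511) = 33124*17792 = 589342208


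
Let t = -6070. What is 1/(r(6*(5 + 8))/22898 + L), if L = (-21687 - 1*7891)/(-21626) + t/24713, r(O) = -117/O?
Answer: 12237683553524/13730929585005 ≈ 0.89125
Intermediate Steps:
L = 299845647/267221669 (L = (-21687 - 1*7891)/(-21626) - 6070/24713 = (-21687 - 7891)*(-1/21626) - 6070*1/24713 = -29578*(-1/21626) - 6070/24713 = 14789/10813 - 6070/24713 = 299845647/267221669 ≈ 1.1221)
1/(r(6*(5 + 8))/22898 + L) = 1/(-117*1/(6*(5 + 8))/22898 + 299845647/267221669) = 1/(-117/(6*13)*(1/22898) + 299845647/267221669) = 1/(-117/78*(1/22898) + 299845647/267221669) = 1/(-117*1/78*(1/22898) + 299845647/267221669) = 1/(-3/2*1/22898 + 299845647/267221669) = 1/(-3/45796 + 299845647/267221669) = 1/(13730929585005/12237683553524) = 12237683553524/13730929585005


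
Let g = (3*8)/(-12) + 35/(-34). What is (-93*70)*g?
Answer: 335265/17 ≈ 19721.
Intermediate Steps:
g = -103/34 (g = 24*(-1/12) + 35*(-1/34) = -2 - 35/34 = -103/34 ≈ -3.0294)
(-93*70)*g = -93*70*(-103/34) = -6510*(-103/34) = 335265/17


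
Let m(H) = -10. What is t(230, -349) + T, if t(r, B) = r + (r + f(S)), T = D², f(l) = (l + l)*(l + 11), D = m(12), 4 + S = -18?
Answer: 1044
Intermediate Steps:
S = -22 (S = -4 - 18 = -22)
D = -10
f(l) = 2*l*(11 + l) (f(l) = (2*l)*(11 + l) = 2*l*(11 + l))
T = 100 (T = (-10)² = 100)
t(r, B) = 484 + 2*r (t(r, B) = r + (r + 2*(-22)*(11 - 22)) = r + (r + 2*(-22)*(-11)) = r + (r + 484) = r + (484 + r) = 484 + 2*r)
t(230, -349) + T = (484 + 2*230) + 100 = (484 + 460) + 100 = 944 + 100 = 1044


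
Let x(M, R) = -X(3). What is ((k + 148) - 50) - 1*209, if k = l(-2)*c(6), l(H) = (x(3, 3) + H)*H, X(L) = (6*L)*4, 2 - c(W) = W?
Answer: -703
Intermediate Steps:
c(W) = 2 - W
X(L) = 24*L
x(M, R) = -72 (x(M, R) = -24*3 = -1*72 = -72)
l(H) = H*(-72 + H) (l(H) = (-72 + H)*H = H*(-72 + H))
k = -592 (k = (-2*(-72 - 2))*(2 - 1*6) = (-2*(-74))*(2 - 6) = 148*(-4) = -592)
((k + 148) - 50) - 1*209 = ((-592 + 148) - 50) - 1*209 = (-444 - 50) - 209 = -494 - 209 = -703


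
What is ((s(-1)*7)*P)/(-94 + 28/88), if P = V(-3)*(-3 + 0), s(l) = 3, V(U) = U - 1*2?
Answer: -770/229 ≈ -3.3624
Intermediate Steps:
V(U) = -2 + U (V(U) = U - 2 = -2 + U)
P = 15 (P = (-2 - 3)*(-3 + 0) = -5*(-3) = 15)
((s(-1)*7)*P)/(-94 + 28/88) = ((3*7)*15)/(-94 + 28/88) = (21*15)/(-94 + 28*(1/88)) = 315/(-94 + 7/22) = 315/(-2061/22) = 315*(-22/2061) = -770/229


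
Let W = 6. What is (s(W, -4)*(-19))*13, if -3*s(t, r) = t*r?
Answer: -1976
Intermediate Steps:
s(t, r) = -r*t/3 (s(t, r) = -t*r/3 = -r*t/3)
(s(W, -4)*(-19))*13 = (-1/3*(-4)*6*(-19))*13 = (8*(-19))*13 = -152*13 = -1976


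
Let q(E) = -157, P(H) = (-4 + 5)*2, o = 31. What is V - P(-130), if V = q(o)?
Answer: -159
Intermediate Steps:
P(H) = 2 (P(H) = 1*2 = 2)
V = -157
V - P(-130) = -157 - 1*2 = -157 - 2 = -159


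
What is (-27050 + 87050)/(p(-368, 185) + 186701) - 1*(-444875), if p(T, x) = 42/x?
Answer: 15365872149125/34539727 ≈ 4.4488e+5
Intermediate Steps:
(-27050 + 87050)/(p(-368, 185) + 186701) - 1*(-444875) = (-27050 + 87050)/(42/185 + 186701) - 1*(-444875) = 60000/(42*(1/185) + 186701) + 444875 = 60000/(42/185 + 186701) + 444875 = 60000/(34539727/185) + 444875 = 60000*(185/34539727) + 444875 = 11100000/34539727 + 444875 = 15365872149125/34539727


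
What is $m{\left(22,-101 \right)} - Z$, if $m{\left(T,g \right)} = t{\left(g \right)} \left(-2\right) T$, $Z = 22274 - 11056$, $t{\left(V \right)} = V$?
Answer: $-6774$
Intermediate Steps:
$Z = 11218$
$m{\left(T,g \right)} = - 2 T g$ ($m{\left(T,g \right)} = g \left(-2\right) T = - 2 g T = - 2 T g$)
$m{\left(22,-101 \right)} - Z = \left(-2\right) 22 \left(-101\right) - 11218 = 4444 - 11218 = -6774$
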